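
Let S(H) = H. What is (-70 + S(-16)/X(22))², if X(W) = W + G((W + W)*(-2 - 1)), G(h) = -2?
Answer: 125316/25 ≈ 5012.6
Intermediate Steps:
X(W) = -2 + W (X(W) = W - 2 = -2 + W)
(-70 + S(-16)/X(22))² = (-70 - 16/(-2 + 22))² = (-70 - 16/20)² = (-70 - 16*1/20)² = (-70 - ⅘)² = (-354/5)² = 125316/25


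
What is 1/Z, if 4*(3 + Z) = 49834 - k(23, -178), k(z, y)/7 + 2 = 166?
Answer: 2/24337 ≈ 8.2179e-5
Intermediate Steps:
k(z, y) = 1148 (k(z, y) = -14 + 7*166 = -14 + 1162 = 1148)
Z = 24337/2 (Z = -3 + (49834 - 1*1148)/4 = -3 + (49834 - 1148)/4 = -3 + (¼)*48686 = -3 + 24343/2 = 24337/2 ≈ 12169.)
1/Z = 1/(24337/2) = 2/24337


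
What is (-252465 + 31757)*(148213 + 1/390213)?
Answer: -12764567586073960/390213 ≈ -3.2712e+10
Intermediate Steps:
(-252465 + 31757)*(148213 + 1/390213) = -220708*(148213 + 1/390213) = -220708*57834639370/390213 = -12764567586073960/390213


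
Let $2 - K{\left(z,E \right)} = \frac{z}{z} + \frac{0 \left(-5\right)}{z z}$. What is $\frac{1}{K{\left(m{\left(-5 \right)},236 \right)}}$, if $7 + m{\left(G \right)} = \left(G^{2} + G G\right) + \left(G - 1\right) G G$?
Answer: $1$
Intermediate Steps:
$m{\left(G \right)} = -7 + 2 G^{2} + G^{2} \left(-1 + G\right)$ ($m{\left(G \right)} = -7 + \left(\left(G^{2} + G G\right) + \left(G - 1\right) G G\right) = -7 + \left(\left(G^{2} + G^{2}\right) + \left(-1 + G\right) G G\right) = -7 + \left(2 G^{2} + G \left(-1 + G\right) G\right) = -7 + \left(2 G^{2} + G^{2} \left(-1 + G\right)\right) = -7 + 2 G^{2} + G^{2} \left(-1 + G\right)$)
$K{\left(z,E \right)} = 1$ ($K{\left(z,E \right)} = 2 - \left(\frac{z}{z} + \frac{0 \left(-5\right)}{z z}\right) = 2 - \left(1 + \frac{0}{z^{2}}\right) = 2 - \left(1 + 0\right) = 2 - 1 = 1$)
$\frac{1}{K{\left(m{\left(-5 \right)},236 \right)}} = 1^{-1} = 1$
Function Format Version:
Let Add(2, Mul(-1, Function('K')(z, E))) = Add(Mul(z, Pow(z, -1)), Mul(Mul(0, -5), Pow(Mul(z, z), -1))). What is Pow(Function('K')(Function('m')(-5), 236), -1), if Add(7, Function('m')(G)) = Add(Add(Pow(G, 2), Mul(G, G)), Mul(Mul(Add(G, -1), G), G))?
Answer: 1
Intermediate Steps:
Function('m')(G) = Add(-7, Mul(2, Pow(G, 2)), Mul(Pow(G, 2), Add(-1, G))) (Function('m')(G) = Add(-7, Add(Add(Pow(G, 2), Mul(G, G)), Mul(Mul(Add(G, -1), G), G))) = Add(-7, Add(Add(Pow(G, 2), Pow(G, 2)), Mul(Mul(Add(-1, G), G), G))) = Add(-7, Add(Mul(2, Pow(G, 2)), Mul(Mul(G, Add(-1, G)), G))) = Add(-7, Add(Mul(2, Pow(G, 2)), Mul(Pow(G, 2), Add(-1, G)))) = Add(-7, Mul(2, Pow(G, 2)), Mul(Pow(G, 2), Add(-1, G))))
Function('K')(z, E) = 1 (Function('K')(z, E) = Add(2, Mul(-1, Add(Mul(z, Pow(z, -1)), Mul(Mul(0, -5), Pow(Mul(z, z), -1))))) = Add(2, Mul(-1, Add(1, Mul(0, Pow(Pow(z, 2), -1))))) = Add(2, Mul(-1, Add(1, Mul(0, Pow(z, -2))))) = Add(2, Mul(-1, Add(1, 0))) = Add(2, Mul(-1, 1)) = Add(2, -1) = 1)
Pow(Function('K')(Function('m')(-5), 236), -1) = Pow(1, -1) = 1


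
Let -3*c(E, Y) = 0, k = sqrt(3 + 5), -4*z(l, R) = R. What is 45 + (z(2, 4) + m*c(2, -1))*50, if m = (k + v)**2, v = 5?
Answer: -5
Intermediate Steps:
z(l, R) = -R/4
k = 2*sqrt(2) (k = sqrt(8) = 2*sqrt(2) ≈ 2.8284)
c(E, Y) = 0 (c(E, Y) = -1/3*0 = 0)
m = (5 + 2*sqrt(2))**2 (m = (2*sqrt(2) + 5)**2 = (5 + 2*sqrt(2))**2 ≈ 61.284)
45 + (z(2, 4) + m*c(2, -1))*50 = 45 + (-1/4*4 + (33 + 20*sqrt(2))*0)*50 = 45 + (-1 + 0)*50 = 45 - 1*50 = 45 - 50 = -5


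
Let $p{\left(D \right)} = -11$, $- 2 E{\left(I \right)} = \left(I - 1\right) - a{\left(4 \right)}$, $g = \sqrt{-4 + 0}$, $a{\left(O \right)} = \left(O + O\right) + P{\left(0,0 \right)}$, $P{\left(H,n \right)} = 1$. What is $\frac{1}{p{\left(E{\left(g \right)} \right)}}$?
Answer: $- \frac{1}{11} \approx -0.090909$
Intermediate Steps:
$a{\left(O \right)} = 1 + 2 O$ ($a{\left(O \right)} = \left(O + O\right) + 1 = 2 O + 1 = 1 + 2 O$)
$g = 2 i$ ($g = \sqrt{-4} = 2 i \approx 2.0 i$)
$E{\left(I \right)} = 5 - \frac{I}{2}$ ($E{\left(I \right)} = - \frac{\left(I - 1\right) - \left(1 + 2 \cdot 4\right)}{2} = - \frac{\left(I - 1\right) - \left(1 + 8\right)}{2} = - \frac{\left(-1 + I\right) - 9}{2} = - \frac{-10 + I}{2} = 5 - \frac{I}{2}$)
$\frac{1}{p{\left(E{\left(g \right)} \right)}} = \frac{1}{-11} = - \frac{1}{11}$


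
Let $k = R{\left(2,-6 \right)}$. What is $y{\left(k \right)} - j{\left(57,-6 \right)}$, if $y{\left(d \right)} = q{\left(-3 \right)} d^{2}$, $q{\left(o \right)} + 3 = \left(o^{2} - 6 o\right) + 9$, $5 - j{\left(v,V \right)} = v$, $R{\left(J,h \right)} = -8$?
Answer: $2164$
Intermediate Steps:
$j{\left(v,V \right)} = 5 - v$
$k = -8$
$q{\left(o \right)} = 6 + o^{2} - 6 o$ ($q{\left(o \right)} = -3 + \left(\left(o^{2} - 6 o\right) + 9\right) = -3 + \left(9 + o^{2} - 6 o\right) = 6 + o^{2} - 6 o$)
$y{\left(d \right)} = 33 d^{2}$ ($y{\left(d \right)} = \left(6 + \left(-3\right)^{2} - -18\right) d^{2} = \left(6 + 9 + 18\right) d^{2} = 33 d^{2}$)
$y{\left(k \right)} - j{\left(57,-6 \right)} = 33 \left(-8\right)^{2} - \left(5 - 57\right) = 33 \cdot 64 - \left(5 - 57\right) = 2112 - -52 = 2112 + 52 = 2164$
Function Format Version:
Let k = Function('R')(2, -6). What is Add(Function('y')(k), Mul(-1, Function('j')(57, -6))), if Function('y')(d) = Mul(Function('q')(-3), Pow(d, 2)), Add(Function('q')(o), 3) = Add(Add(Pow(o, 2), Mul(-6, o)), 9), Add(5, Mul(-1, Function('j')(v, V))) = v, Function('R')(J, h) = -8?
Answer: 2164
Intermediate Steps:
Function('j')(v, V) = Add(5, Mul(-1, v))
k = -8
Function('q')(o) = Add(6, Pow(o, 2), Mul(-6, o)) (Function('q')(o) = Add(-3, Add(Add(Pow(o, 2), Mul(-6, o)), 9)) = Add(-3, Add(9, Pow(o, 2), Mul(-6, o))) = Add(6, Pow(o, 2), Mul(-6, o)))
Function('y')(d) = Mul(33, Pow(d, 2)) (Function('y')(d) = Mul(Add(6, Pow(-3, 2), Mul(-6, -3)), Pow(d, 2)) = Mul(Add(6, 9, 18), Pow(d, 2)) = Mul(33, Pow(d, 2)))
Add(Function('y')(k), Mul(-1, Function('j')(57, -6))) = Add(Mul(33, Pow(-8, 2)), Mul(-1, Add(5, Mul(-1, 57)))) = Add(Mul(33, 64), Mul(-1, Add(5, -57))) = Add(2112, Mul(-1, -52)) = Add(2112, 52) = 2164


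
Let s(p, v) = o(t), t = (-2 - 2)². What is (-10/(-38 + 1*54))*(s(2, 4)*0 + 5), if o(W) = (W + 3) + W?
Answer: -25/8 ≈ -3.1250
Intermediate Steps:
t = 16 (t = (-4)² = 16)
o(W) = 3 + 2*W (o(W) = (3 + W) + W = 3 + 2*W)
s(p, v) = 35 (s(p, v) = 3 + 2*16 = 3 + 32 = 35)
(-10/(-38 + 1*54))*(s(2, 4)*0 + 5) = (-10/(-38 + 1*54))*(35*0 + 5) = (-10/(-38 + 54))*(0 + 5) = -10/16*5 = -10*1/16*5 = -5/8*5 = -25/8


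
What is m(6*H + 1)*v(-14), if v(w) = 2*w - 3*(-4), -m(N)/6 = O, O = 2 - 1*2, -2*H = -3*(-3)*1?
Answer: 0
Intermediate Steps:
H = -9/2 (H = -(-3*(-3))/2 = -9/2 ≈ -4.5000)
O = 0 (O = 2 - 2 = 0)
m(N) = 0 (m(N) = -6*0 = 0)
v(w) = 12 + 2*w (v(w) = 2*w + 12 = 12 + 2*w)
m(6*H + 1)*v(-14) = 0*(12 + 2*(-14)) = 0*(12 - 28) = 0*(-16) = 0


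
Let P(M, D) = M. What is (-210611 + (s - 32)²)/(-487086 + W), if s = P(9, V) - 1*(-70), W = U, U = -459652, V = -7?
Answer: 104201/473369 ≈ 0.22013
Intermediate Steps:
W = -459652
s = 79 (s = 9 - 1*(-70) = 9 + 70 = 79)
(-210611 + (s - 32)²)/(-487086 + W) = (-210611 + (79 - 32)²)/(-487086 - 459652) = (-210611 + 47²)/(-946738) = (-210611 + 2209)*(-1/946738) = -208402*(-1/946738) = 104201/473369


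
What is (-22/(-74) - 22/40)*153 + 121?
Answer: 60929/740 ≈ 82.336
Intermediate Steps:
(-22/(-74) - 22/40)*153 + 121 = (-22*(-1/74) - 22*1/40)*153 + 121 = (11/37 - 11/20)*153 + 121 = -187/740*153 + 121 = -28611/740 + 121 = 60929/740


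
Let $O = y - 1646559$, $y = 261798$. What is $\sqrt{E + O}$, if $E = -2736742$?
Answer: $i \sqrt{4121503} \approx 2030.1 i$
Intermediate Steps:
$O = -1384761$ ($O = 261798 - 1646559 = -1384761$)
$\sqrt{E + O} = \sqrt{-2736742 - 1384761} = \sqrt{-4121503} = i \sqrt{4121503}$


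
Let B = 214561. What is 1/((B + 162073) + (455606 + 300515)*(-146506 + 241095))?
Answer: 1/71521105903 ≈ 1.3982e-11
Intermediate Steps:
1/((B + 162073) + (455606 + 300515)*(-146506 + 241095)) = 1/((214561 + 162073) + (455606 + 300515)*(-146506 + 241095)) = 1/(376634 + 756121*94589) = 1/(376634 + 71520729269) = 1/71521105903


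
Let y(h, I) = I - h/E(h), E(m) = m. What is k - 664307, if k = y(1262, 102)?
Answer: -664206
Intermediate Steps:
y(h, I) = -1 + I (y(h, I) = I - h/h = I - 1*1 = I - 1 = -1 + I)
k = 101 (k = -1 + 102 = 101)
k - 664307 = 101 - 664307 = -664206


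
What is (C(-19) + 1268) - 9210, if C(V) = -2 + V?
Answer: -7963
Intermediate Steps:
(C(-19) + 1268) - 9210 = ((-2 - 19) + 1268) - 9210 = (-21 + 1268) - 9210 = 1247 - 9210 = -7963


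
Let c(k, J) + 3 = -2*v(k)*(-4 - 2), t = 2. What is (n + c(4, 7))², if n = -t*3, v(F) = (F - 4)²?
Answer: 81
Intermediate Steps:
v(F) = (-4 + F)²
c(k, J) = -3 + 12*(-4 + k)² (c(k, J) = -3 - 2*(-4 + k)²*(-4 - 2) = -3 - 2*(-4 + k)²*(-6) = -3 - (-12)*(-4 + k)² = -3 + 12*(-4 + k)²)
n = -6 (n = -1*2*3 = -2*3 = -6)
(n + c(4, 7))² = (-6 + (-3 + 12*(-4 + 4)²))² = (-6 + (-3 + 12*0²))² = (-6 + (-3 + 12*0))² = (-6 + (-3 + 0))² = (-6 - 3)² = (-9)² = 81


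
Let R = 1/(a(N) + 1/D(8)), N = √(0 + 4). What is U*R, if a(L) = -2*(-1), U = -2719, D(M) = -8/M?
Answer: -2719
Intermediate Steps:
N = 2 (N = √4 = 2)
a(L) = 2
R = 1 (R = 1/(2 + 1/(-8/8)) = 1/(2 + 1/(-8*⅛)) = 1/(2 + 1/(-1)) = 1/(2 - 1) = 1/1 = 1)
U*R = -2719*1 = -2719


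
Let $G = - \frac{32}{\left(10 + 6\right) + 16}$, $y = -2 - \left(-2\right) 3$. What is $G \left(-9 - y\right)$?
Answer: $13$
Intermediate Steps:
$y = 4$ ($y = -2 - -6 = -2 + 6 = 4$)
$G = -1$ ($G = - \frac{32}{16 + 16} = - \frac{32}{32} = \left(-32\right) \frac{1}{32} = -1$)
$G \left(-9 - y\right) = - (-9 - 4) = \left(-1\right) \left(-13\right) = 13$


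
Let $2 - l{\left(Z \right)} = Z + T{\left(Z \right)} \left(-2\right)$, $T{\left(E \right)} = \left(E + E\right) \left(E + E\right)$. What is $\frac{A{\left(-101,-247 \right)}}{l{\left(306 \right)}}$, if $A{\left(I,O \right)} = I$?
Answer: $- \frac{101}{748784} \approx -0.00013489$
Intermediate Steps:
$T{\left(E \right)} = 4 E^{2}$ ($T{\left(E \right)} = 2 E 2 E = 4 E^{2}$)
$l{\left(Z \right)} = 2 - Z + 8 Z^{2}$ ($l{\left(Z \right)} = 2 - \left(Z + 4 Z^{2} \left(-2\right)\right) = 2 - \left(Z - 8 Z^{2}\right) = 2 + \left(- Z + 8 Z^{2}\right) = 2 - Z + 8 Z^{2}$)
$\frac{A{\left(-101,-247 \right)}}{l{\left(306 \right)}} = - \frac{101}{2 - 306 + 8 \cdot 306^{2}} = - \frac{101}{2 - 306 + 8 \cdot 93636} = - \frac{101}{2 - 306 + 749088} = - \frac{101}{748784}$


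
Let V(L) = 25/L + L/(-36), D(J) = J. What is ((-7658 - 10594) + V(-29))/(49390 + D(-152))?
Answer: -19055147/51404472 ≈ -0.37069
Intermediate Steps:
V(L) = 25/L - L/36 (V(L) = 25/L + L*(-1/36) = 25/L - L/36)
((-7658 - 10594) + V(-29))/(49390 + D(-152)) = ((-7658 - 10594) + (25/(-29) - 1/36*(-29)))/(49390 - 152) = (-18252 + (25*(-1/29) + 29/36))/49238 = (-18252 + (-25/29 + 29/36))*(1/49238) = (-18252 - 59/1044)*(1/49238) = -19055147/1044*1/49238 = -19055147/51404472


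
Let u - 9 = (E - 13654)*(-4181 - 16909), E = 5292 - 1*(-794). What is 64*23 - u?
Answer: -159607657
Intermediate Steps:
E = 6086 (E = 5292 + 794 = 6086)
u = 159609129 (u = 9 + (6086 - 13654)*(-4181 - 16909) = 9 - 7568*(-21090) = 9 + 159609120 = 159609129)
64*23 - u = 64*23 - 1*159609129 = 1472 - 159609129 = -159607657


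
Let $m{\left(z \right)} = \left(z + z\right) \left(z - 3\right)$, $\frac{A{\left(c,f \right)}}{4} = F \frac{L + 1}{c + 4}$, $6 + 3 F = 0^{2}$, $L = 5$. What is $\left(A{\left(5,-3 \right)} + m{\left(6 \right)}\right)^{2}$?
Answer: $\frac{8464}{9} \approx 940.44$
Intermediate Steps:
$F = -2$ ($F = -2 + \frac{0^{2}}{3} = -2 + \frac{1}{3} \cdot 0 = -2 + 0 = -2$)
$A{\left(c,f \right)} = - \frac{48}{4 + c}$ ($A{\left(c,f \right)} = 4 \left(- 2 \frac{5 + 1}{c + 4}\right) = 4 \left(- 2 \frac{6}{4 + c}\right) = 4 \left(- \frac{12}{4 + c}\right) = - \frac{48}{4 + c}$)
$m{\left(z \right)} = 2 z \left(-3 + z\right)$
$\left(A{\left(5,-3 \right)} + m{\left(6 \right)}\right)^{2} = \left(- \frac{48}{4 + 5} + 2 \cdot 6 \left(-3 + 6\right)\right)^{2} = \left(- \frac{48}{9} + 2 \cdot 6 \cdot 3\right)^{2} = \left(\left(-48\right) \frac{1}{9} + 36\right)^{2} = \left(- \frac{16}{3} + 36\right)^{2} = \left(\frac{92}{3}\right)^{2} = \frac{8464}{9}$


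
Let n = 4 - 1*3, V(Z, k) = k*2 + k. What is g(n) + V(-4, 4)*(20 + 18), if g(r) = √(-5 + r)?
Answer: 456 + 2*I ≈ 456.0 + 2.0*I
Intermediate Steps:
V(Z, k) = 3*k (V(Z, k) = 2*k + k = 3*k)
n = 1 (n = 4 - 3 = 1)
g(n) + V(-4, 4)*(20 + 18) = √(-5 + 1) + (3*4)*(20 + 18) = √(-4) + 12*38 = 2*I + 456 = 456 + 2*I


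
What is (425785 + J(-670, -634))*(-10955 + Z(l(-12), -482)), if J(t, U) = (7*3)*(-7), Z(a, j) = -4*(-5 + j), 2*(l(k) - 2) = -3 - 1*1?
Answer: -3833721466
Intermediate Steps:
l(k) = 0 (l(k) = 2 + (-3 - 1*1)/2 = 2 + (-3 - 1)/2 = 2 + (1/2)*(-4) = 2 - 2 = 0)
Z(a, j) = 20 - 4*j
J(t, U) = -147 (J(t, U) = 21*(-7) = -147)
(425785 + J(-670, -634))*(-10955 + Z(l(-12), -482)) = (425785 - 147)*(-10955 + (20 - 4*(-482))) = 425638*(-10955 + (20 + 1928)) = 425638*(-10955 + 1948) = 425638*(-9007) = -3833721466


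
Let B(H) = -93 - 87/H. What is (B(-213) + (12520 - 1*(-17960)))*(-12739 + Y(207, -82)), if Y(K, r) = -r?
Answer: -27307553442/71 ≈ -3.8461e+8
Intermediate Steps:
(B(-213) + (12520 - 1*(-17960)))*(-12739 + Y(207, -82)) = ((-93 - 87/(-213)) + (12520 - 1*(-17960)))*(-12739 - 1*(-82)) = ((-93 - 87*(-1/213)) + (12520 + 17960))*(-12739 + 82) = ((-93 + 29/71) + 30480)*(-12657) = (-6574/71 + 30480)*(-12657) = (2157506/71)*(-12657) = -27307553442/71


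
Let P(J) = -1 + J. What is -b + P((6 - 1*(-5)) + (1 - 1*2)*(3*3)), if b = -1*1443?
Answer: 1444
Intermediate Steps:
b = -1443
-b + P((6 - 1*(-5)) + (1 - 1*2)*(3*3)) = -1*(-1443) + (-1 + ((6 - 1*(-5)) + (1 - 1*2)*(3*3))) = 1443 + (-1 + ((6 + 5) + (1 - 2)*9)) = 1443 + (-1 + (11 - 1*9)) = 1443 + (-1 + (11 - 9)) = 1443 + (-1 + 2) = 1443 + 1 = 1444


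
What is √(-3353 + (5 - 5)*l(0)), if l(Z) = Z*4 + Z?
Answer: I*√3353 ≈ 57.905*I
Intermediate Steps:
l(Z) = 5*Z (l(Z) = 4*Z + Z = 5*Z)
√(-3353 + (5 - 5)*l(0)) = √(-3353 + (5 - 5)*(5*0)) = √(-3353 + 0*0) = √(-3353 + 0) = √(-3353) = I*√3353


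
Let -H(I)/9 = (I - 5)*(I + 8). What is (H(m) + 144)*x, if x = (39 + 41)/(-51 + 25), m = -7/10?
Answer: -103698/65 ≈ -1595.4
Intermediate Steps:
m = -7/10 (m = -7*⅒ = -7/10 ≈ -0.70000)
H(I) = -9*(-5 + I)*(8 + I) (H(I) = -9*(I - 5)*(I + 8) = -9*(-5 + I)*(8 + I))
x = -40/13 (x = 80/(-26) = 80*(-1/26) = -40/13 ≈ -3.0769)
(H(m) + 144)*x = ((360 - 27*(-7/10) - 9*(-7/10)²) + 144)*(-40/13) = ((360 + 189/10 - 9*49/100) + 144)*(-40/13) = ((360 + 189/10 - 441/100) + 144)*(-40/13) = (37449/100 + 144)*(-40/13) = (51849/100)*(-40/13) = -103698/65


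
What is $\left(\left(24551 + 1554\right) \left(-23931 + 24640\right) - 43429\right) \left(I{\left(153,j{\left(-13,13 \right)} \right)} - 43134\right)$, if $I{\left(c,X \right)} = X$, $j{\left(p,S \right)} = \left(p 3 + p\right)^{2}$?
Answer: $-746540596880$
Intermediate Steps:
$j{\left(p,S \right)} = 16 p^{2}$ ($j{\left(p,S \right)} = \left(3 p + p\right)^{2} = \left(4 p\right)^{2} = 16 p^{2}$)
$\left(\left(24551 + 1554\right) \left(-23931 + 24640\right) - 43429\right) \left(I{\left(153,j{\left(-13,13 \right)} \right)} - 43134\right) = \left(\left(24551 + 1554\right) \left(-23931 + 24640\right) - 43429\right) \left(16 \left(-13\right)^{2} - 43134\right) = \left(26105 \cdot 709 - 43429\right) \left(16 \cdot 169 - 43134\right) = \left(18508445 - 43429\right) \left(2704 - 43134\right) = 18465016 \left(-40430\right) = -746540596880$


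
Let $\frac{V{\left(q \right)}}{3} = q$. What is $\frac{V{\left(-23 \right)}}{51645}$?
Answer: $- \frac{23}{17215} \approx -0.001336$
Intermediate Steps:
$V{\left(q \right)} = 3 q$
$\frac{V{\left(-23 \right)}}{51645} = \frac{3 \left(-23\right)}{51645} = \left(-69\right) \frac{1}{51645} = - \frac{23}{17215}$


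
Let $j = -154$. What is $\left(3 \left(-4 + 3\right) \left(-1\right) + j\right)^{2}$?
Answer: $22801$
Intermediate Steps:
$\left(3 \left(-4 + 3\right) \left(-1\right) + j\right)^{2} = \left(3 \left(-4 + 3\right) \left(-1\right) - 154\right)^{2} = \left(3 \left(-1\right) \left(-1\right) - 154\right)^{2} = \left(\left(-3\right) \left(-1\right) - 154\right)^{2} = \left(3 - 154\right)^{2} = \left(-151\right)^{2} = 22801$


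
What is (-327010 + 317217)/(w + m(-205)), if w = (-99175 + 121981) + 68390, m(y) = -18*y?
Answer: -9793/94886 ≈ -0.10321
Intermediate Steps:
w = 91196 (w = 22806 + 68390 = 91196)
(-327010 + 317217)/(w + m(-205)) = (-327010 + 317217)/(91196 - 18*(-205)) = -9793/(91196 + 3690) = -9793/94886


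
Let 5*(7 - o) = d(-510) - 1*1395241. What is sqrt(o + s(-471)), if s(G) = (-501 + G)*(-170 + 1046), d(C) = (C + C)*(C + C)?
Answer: 2*I*sqrt(4878105)/5 ≈ 883.46*I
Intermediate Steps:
d(C) = 4*C**2 (d(C) = (2*C)*(2*C) = 4*C**2)
s(G) = -438876 + 876*G (s(G) = (-501 + G)*876 = -438876 + 876*G)
o = 354876/5 (o = 7 - (4*(-510)**2 - 1*1395241)/5 = 7 - (4*260100 - 1395241)/5 = 7 - (1040400 - 1395241)/5 = 7 - 1/5*(-354841) = 7 + 354841/5 = 354876/5 ≈ 70975.)
sqrt(o + s(-471)) = sqrt(354876/5 + (-438876 + 876*(-471))) = sqrt(354876/5 + (-438876 - 412596)) = sqrt(354876/5 - 851472) = sqrt(-3902484/5) = 2*I*sqrt(4878105)/5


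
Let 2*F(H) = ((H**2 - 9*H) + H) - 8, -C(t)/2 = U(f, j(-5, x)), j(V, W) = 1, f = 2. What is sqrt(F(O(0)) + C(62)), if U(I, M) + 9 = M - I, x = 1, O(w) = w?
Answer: 4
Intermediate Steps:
U(I, M) = -9 + M - I (U(I, M) = -9 + (M - I) = -9 + M - I)
C(t) = 20 (C(t) = -2*(-9 + 1 - 1*2) = -2*(-9 + 1 - 2) = -2*(-10) = 20)
F(H) = -4 + H**2/2 - 4*H (F(H) = (((H**2 - 9*H) + H) - 8)/2 = ((H**2 - 8*H) - 8)/2 = (-8 + H**2 - 8*H)/2 = -4 + H**2/2 - 4*H)
sqrt(F(O(0)) + C(62)) = sqrt((-4 + (1/2)*0**2 - 4*0) + 20) = sqrt((-4 + (1/2)*0 + 0) + 20) = sqrt((-4 + 0 + 0) + 20) = sqrt(-4 + 20) = sqrt(16) = 4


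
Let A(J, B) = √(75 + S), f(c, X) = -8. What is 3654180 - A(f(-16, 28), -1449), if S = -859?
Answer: 3654180 - 28*I ≈ 3.6542e+6 - 28.0*I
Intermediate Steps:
A(J, B) = 28*I (A(J, B) = √(75 - 859) = √(-784) = 28*I)
3654180 - A(f(-16, 28), -1449) = 3654180 - 28*I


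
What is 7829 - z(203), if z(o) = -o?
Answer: 8032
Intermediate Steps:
7829 - z(203) = 7829 - (-1)*203 = 7829 - 1*(-203) = 7829 + 203 = 8032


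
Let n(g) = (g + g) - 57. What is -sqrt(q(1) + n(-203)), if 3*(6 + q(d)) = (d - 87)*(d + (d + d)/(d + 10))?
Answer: -I*sqrt(547635)/33 ≈ -22.425*I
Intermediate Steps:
n(g) = -57 + 2*g (n(g) = 2*g - 57 = -57 + 2*g)
q(d) = -6 + (-87 + d)*(d + 2*d/(10 + d))/3 (q(d) = -6 + ((d - 87)*(d + (d + d)/(d + 10)))/3 = -6 + ((-87 + d)*(d + (2*d)/(10 + d)))/3 = -6 + ((-87 + d)*(d + 2*d/(10 + d)))/3 = -6 + (-87 + d)*(d + 2*d/(10 + d))/3)
-sqrt(q(1) + n(-203)) = -sqrt((-180 + 1**3 - 1062*1 - 75*1**2)/(3*(10 + 1)) + (-57 + 2*(-203))) = -sqrt((1/3)*(-180 + 1 - 1062 - 75*1)/11 + (-57 - 406)) = -sqrt((1/3)*(1/11)*(-180 + 1 - 1062 - 75) - 463) = -sqrt((1/3)*(1/11)*(-1316) - 463) = -sqrt(-1316/33 - 463) = -sqrt(-16595/33) = -I*sqrt(547635)/33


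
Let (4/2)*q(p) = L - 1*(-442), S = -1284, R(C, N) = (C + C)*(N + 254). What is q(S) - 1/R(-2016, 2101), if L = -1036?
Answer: -2820121919/9495360 ≈ -297.00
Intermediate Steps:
R(C, N) = 2*C*(254 + N) (R(C, N) = (2*C)*(254 + N) = 2*C*(254 + N))
q(p) = -297 (q(p) = (-1036 - 1*(-442))/2 = (-1036 + 442)/2 = (½)*(-594) = -297)
q(S) - 1/R(-2016, 2101) = -297 - 1/(2*(-2016)*(254 + 2101)) = -297 - 1/(2*(-2016)*2355) = -297 - 1/(-9495360) = -297 - 1*(-1/9495360) = -297 + 1/9495360 = -2820121919/9495360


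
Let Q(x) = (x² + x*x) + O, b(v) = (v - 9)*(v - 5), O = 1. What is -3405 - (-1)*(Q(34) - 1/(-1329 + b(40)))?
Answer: -266447/244 ≈ -1092.0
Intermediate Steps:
b(v) = (-9 + v)*(-5 + v)
Q(x) = 1 + 2*x² (Q(x) = (x² + x*x) + 1 = (x² + x²) + 1 = 2*x² + 1 = 1 + 2*x²)
-3405 - (-1)*(Q(34) - 1/(-1329 + b(40))) = -3405 - (-1)*((1 + 2*34²) - 1/(-1329 + (45 + 40² - 14*40))) = -3405 - (-1)*((1 + 2*1156) - 1/(-1329 + (45 + 1600 - 560))) = -3405 - (-1)*((1 + 2312) - 1/(-1329 + 1085)) = -3405 - (-1)*(2313 - 1/(-244)) = -3405 - (-1)*(2313 - 1*(-1/244)) = -3405 - (-1)*(2313 + 1/244) = -3405 - (-1)*564373/244 = -3405 - 1*(-564373/244) = -3405 + 564373/244 = -266447/244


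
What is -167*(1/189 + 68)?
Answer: -2146451/189 ≈ -11357.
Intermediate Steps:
-167*(1/189 + 68) = -167*12853/189 = -2146451/189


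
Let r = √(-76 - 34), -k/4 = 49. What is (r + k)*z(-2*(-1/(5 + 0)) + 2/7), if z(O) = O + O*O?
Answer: -5664/25 + 1416*I*√110/1225 ≈ -226.56 + 12.123*I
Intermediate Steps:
k = -196 (k = -4*49 = -196)
r = I*√110 (r = √(-110) = I*√110 ≈ 10.488*I)
z(O) = O + O²
(r + k)*z(-2*(-1/(5 + 0)) + 2/7) = (I*√110 - 196)*((-2*(-1/(5 + 0)) + 2/7)*(1 + (-2*(-1/(5 + 0)) + 2/7))) = (-196 + I*√110)*((-2/(5*(-1)) + 2*(⅐))*(1 + (-2/(5*(-1)) + 2*(⅐)))) = (-196 + I*√110)*((-2/(-5) + 2/7)*(1 + (-2/(-5) + 2/7))) = (-196 + I*√110)*((-2*(-⅕) + 2/7)*(1 + (-2*(-⅕) + 2/7))) = (-196 + I*√110)*((⅖ + 2/7)*(1 + (⅖ + 2/7))) = (-196 + I*√110)*(24*(1 + 24/35)/35) = (-196 + I*√110)*((24/35)*(59/35)) = (-196 + I*√110)*(1416/1225) = -5664/25 + 1416*I*√110/1225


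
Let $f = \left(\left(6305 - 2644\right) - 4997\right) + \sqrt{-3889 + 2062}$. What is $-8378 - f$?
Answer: $-7042 - 3 i \sqrt{203} \approx -7042.0 - 42.743 i$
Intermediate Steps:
$f = -1336 + 3 i \sqrt{203}$ ($f = \left(\left(6305 - 2644\right) - 4997\right) + \sqrt{-1827} = \left(3661 - 4997\right) + 3 i \sqrt{203} = -1336 + 3 i \sqrt{203} \approx -1336.0 + 42.743 i$)
$-8378 - f = -8378 - \left(-1336 + 3 i \sqrt{203}\right) = -8378 + \left(1336 - 3 i \sqrt{203}\right) = -7042 - 3 i \sqrt{203}$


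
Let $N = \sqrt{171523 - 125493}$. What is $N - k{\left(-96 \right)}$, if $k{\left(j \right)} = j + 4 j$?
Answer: $480 + \sqrt{46030} \approx 694.55$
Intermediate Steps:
$N = \sqrt{46030} \approx 214.55$
$k{\left(j \right)} = 5 j$
$N - k{\left(-96 \right)} = \sqrt{46030} - 5 \left(-96\right) = \sqrt{46030} - -480 = \sqrt{46030} + 480 = 480 + \sqrt{46030}$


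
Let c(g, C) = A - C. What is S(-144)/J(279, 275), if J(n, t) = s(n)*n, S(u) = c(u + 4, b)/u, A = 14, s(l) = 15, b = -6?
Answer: -1/30132 ≈ -3.3187e-5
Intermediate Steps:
c(g, C) = 14 - C
S(u) = 20/u (S(u) = (14 - 1*(-6))/u = (14 + 6)/u = 20/u)
J(n, t) = 15*n
S(-144)/J(279, 275) = (20/(-144))/((15*279)) = (20*(-1/144))/4185 = -5/36*1/4185 = -1/30132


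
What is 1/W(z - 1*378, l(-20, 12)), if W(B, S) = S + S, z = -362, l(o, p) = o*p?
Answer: -1/480 ≈ -0.0020833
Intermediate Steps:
W(B, S) = 2*S
1/W(z - 1*378, l(-20, 12)) = 1/(2*(-20*12)) = 1/(2*(-240)) = 1/(-480) = -1/480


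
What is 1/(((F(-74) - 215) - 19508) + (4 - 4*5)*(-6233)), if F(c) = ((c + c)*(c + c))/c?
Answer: 1/79709 ≈ 1.2546e-5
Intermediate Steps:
F(c) = 4*c (F(c) = ((2*c)*(2*c))/c = (4*c**2)/c = 4*c)
1/(((F(-74) - 215) - 19508) + (4 - 4*5)*(-6233)) = 1/(((4*(-74) - 215) - 19508) + (4 - 4*5)*(-6233)) = 1/(((-296 - 215) - 19508) + (4 - 20)*(-6233)) = 1/((-511 - 19508) - 16*(-6233)) = 1/(-20019 + 99728) = 1/79709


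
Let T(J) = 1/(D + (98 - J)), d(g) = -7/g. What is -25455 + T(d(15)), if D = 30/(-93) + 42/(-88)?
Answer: -50865764205/1998263 ≈ -25455.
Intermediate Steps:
D = -1091/1364 (D = 30*(-1/93) + 42*(-1/88) = -10/31 - 21/44 = -1091/1364 ≈ -0.79985)
T(J) = 1/(132581/1364 - J) (T(J) = 1/(-1091/1364 + (98 - J)) = 1/(132581/1364 - J))
-25455 + T(d(15)) = -25455 - 1364/(-132581 + 1364*(-7/15)) = -25455 - 1364/(-132581 - 9548/15) = -25455 - 1364/(-1998263/15) = -25455 - 1364*(-15/1998263) = -25455 + 20460/1998263 = -50865764205/1998263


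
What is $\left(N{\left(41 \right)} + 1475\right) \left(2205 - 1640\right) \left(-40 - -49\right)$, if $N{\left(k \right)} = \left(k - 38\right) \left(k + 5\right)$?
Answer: $8202105$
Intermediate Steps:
$N{\left(k \right)} = \left(-38 + k\right) \left(5 + k\right)$
$\left(N{\left(41 \right)} + 1475\right) \left(2205 - 1640\right) \left(-40 - -49\right) = \left(\left(-190 + 41^{2} - 1353\right) + 1475\right) \left(2205 - 1640\right) \left(-40 - -49\right) = \left(\left(-190 + 1681 - 1353\right) + 1475\right) 565 \left(-40 + 49\right) = \left(138 + 1475\right) 565 \cdot 9 = 1613 \cdot 565 \cdot 9 = 911345 \cdot 9 = 8202105$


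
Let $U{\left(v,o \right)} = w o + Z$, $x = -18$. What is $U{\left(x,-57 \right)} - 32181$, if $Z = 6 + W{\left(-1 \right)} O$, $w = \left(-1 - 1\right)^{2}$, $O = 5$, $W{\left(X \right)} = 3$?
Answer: $-32388$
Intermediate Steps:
$w = 4$ ($w = \left(-2\right)^{2} = 4$)
$Z = 21$ ($Z = 6 + 3 \cdot 5 = 6 + 15 = 21$)
$U{\left(v,o \right)} = 21 + 4 o$ ($U{\left(v,o \right)} = 4 o + 21 = 21 + 4 o$)
$U{\left(x,-57 \right)} - 32181 = \left(21 + 4 \left(-57\right)\right) - 32181 = \left(21 - 228\right) - 32181 = -207 - 32181 = -32388$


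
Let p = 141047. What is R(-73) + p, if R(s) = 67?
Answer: 141114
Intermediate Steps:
R(-73) + p = 67 + 141047 = 141114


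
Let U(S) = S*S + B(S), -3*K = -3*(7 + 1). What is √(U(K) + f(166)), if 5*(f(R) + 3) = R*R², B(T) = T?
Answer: √22873205/5 ≈ 956.52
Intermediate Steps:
f(R) = -3 + R³/5 (f(R) = -3 + (R*R²)/5 = -3 + R³/5)
K = 8 (K = -(-1)*(7 + 1) = -(-1)*8 = -⅓*(-24) = 8)
U(S) = S + S² (U(S) = S*S + S = S² + S = S + S²)
√(U(K) + f(166)) = √(8*(1 + 8) + (-3 + (⅕)*166³)) = √(8*9 + (-3 + (⅕)*4574296)) = √(72 + (-3 + 4574296/5)) = √(72 + 4574281/5) = √(4574641/5) = √22873205/5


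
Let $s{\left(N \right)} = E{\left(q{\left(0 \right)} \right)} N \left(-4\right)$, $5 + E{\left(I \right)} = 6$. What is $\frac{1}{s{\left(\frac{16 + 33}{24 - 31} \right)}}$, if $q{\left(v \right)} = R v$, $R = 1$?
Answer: $\frac{1}{28} \approx 0.035714$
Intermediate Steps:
$q{\left(v \right)} = v$ ($q{\left(v \right)} = 1 v = v$)
$E{\left(I \right)} = 1$ ($E{\left(I \right)} = -5 + 6 = 1$)
$s{\left(N \right)} = - 4 N$ ($s{\left(N \right)} = 1 N \left(-4\right) = N \left(-4\right) = - 4 N$)
$\frac{1}{s{\left(\frac{16 + 33}{24 - 31} \right)}} = \frac{1}{\left(-4\right) \frac{16 + 33}{24 - 31}} = \frac{1}{\left(-4\right) \frac{49}{-7}} = \frac{1}{\left(-4\right) 49 \left(- \frac{1}{7}\right)} = \frac{1}{\left(-4\right) \left(-7\right)} = \frac{1}{28}$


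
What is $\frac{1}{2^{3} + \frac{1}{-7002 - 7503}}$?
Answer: $\frac{14505}{116039} \approx 0.125$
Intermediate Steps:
$\frac{1}{2^{3} + \frac{1}{-7002 - 7503}} = \frac{1}{8 + \frac{1}{-14505}} = \frac{1}{8 - \frac{1}{14505}} = \frac{1}{\frac{116039}{14505}} = \frac{14505}{116039}$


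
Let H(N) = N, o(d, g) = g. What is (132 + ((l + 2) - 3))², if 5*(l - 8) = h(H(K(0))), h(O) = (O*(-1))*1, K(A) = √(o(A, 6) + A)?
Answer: (695 - √6)²/25 ≈ 19185.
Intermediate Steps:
K(A) = √(6 + A)
h(O) = -O (h(O) = -O*1 = -O)
l = 8 - √6/5 (l = 8 + (-√(6 + 0))/5 = 8 + (-√6)/5 = 8 - √6/5 ≈ 7.5101)
(132 + ((l + 2) - 3))² = (132 + (((8 - √6/5) + 2) - 3))² = (132 + ((10 - √6/5) - 3))² = (132 + (7 - √6/5))² = (139 - √6/5)²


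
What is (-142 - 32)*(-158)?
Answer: 27492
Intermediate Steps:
(-142 - 32)*(-158) = -174*(-158) = 27492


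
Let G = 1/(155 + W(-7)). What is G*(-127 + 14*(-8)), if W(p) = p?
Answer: -239/148 ≈ -1.6149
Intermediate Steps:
G = 1/148 (G = 1/(155 - 7) = 1/148 ≈ 0.0067568)
G*(-127 + 14*(-8)) = (-127 + 14*(-8))/148 = (-127 - 112)/148 = (1/148)*(-239) = -239/148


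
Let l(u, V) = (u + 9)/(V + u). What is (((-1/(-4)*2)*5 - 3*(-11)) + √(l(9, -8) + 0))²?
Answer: 5113/4 + 213*√2 ≈ 1579.5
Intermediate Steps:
l(u, V) = (9 + u)/(V + u)
(((-1/(-4)*2)*5 - 3*(-11)) + √(l(9, -8) + 0))² = (((-1/(-4)*2)*5 - 3*(-11)) + √((9 + 9)/(-8 + 9) + 0))² = (((-1*(-¼)*2)*5 + 33) + √(18/1 + 0))² = ((((¼)*2)*5 + 33) + √(1*18 + 0))² = (((½)*5 + 33) + √(18 + 0))² = ((5/2 + 33) + √18)² = (71/2 + 3*√2)²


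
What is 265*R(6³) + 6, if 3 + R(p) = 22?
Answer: 5041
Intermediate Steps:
R(p) = 19 (R(p) = -3 + 22 = 19)
265*R(6³) + 6 = 265*19 + 6 = 5035 + 6 = 5041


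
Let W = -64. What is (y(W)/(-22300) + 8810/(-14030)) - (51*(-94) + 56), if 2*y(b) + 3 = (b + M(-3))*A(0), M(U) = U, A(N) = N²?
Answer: 296435376009/62573800 ≈ 4737.4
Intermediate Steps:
y(b) = -3/2 (y(b) = -3/2 + ((b - 3)*0²)/2 = -3/2 + ((-3 + b)*0)/2 = -3/2 + (½)*0 = -3/2 + 0 = -3/2)
(y(W)/(-22300) + 8810/(-14030)) - (51*(-94) + 56) = (-3/2/(-22300) + 8810/(-14030)) - (51*(-94) + 56) = (-3/2*(-1/22300) + 8810*(-1/14030)) - (-4794 + 56) = (3/44600 - 881/1403) - 1*(-4738) = -39288391/62573800 + 4738 = 296435376009/62573800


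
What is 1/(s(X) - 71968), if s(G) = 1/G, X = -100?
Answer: -100/7196801 ≈ -1.3895e-5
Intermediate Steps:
1/(s(X) - 71968) = 1/(1/(-100) - 71968) = 1/(-1/100 - 71968) = 1/(-7196801/100) = -100/7196801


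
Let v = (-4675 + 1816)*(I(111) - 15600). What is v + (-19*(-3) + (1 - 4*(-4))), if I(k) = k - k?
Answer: 44600474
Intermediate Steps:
I(k) = 0
v = 44600400 (v = (-4675 + 1816)*(0 - 15600) = -2859*(-15600) = 44600400)
v + (-19*(-3) + (1 - 4*(-4))) = 44600400 + (-19*(-3) + (1 - 4*(-4))) = 44600400 + (57 + (1 + 16)) = 44600400 + (57 + 17) = 44600400 + 74 = 44600474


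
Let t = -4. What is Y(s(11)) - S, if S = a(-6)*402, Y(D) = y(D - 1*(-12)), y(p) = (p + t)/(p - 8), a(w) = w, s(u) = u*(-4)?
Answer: 24129/10 ≈ 2412.9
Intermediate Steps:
s(u) = -4*u
y(p) = (-4 + p)/(-8 + p) (y(p) = (p - 4)/(p - 8) = (-4 + p)/(-8 + p))
Y(D) = (8 + D)/(4 + D) (Y(D) = (-4 + (D - 1*(-12)))/(-8 + (D - 1*(-12))) = (-4 + (D + 12))/(-8 + (D + 12)) = (-4 + (12 + D))/(-8 + (12 + D)) = (8 + D)/(4 + D))
S = -2412 (S = -6*402 = -2412)
Y(s(11)) - S = (8 - 4*11)/(4 - 4*11) - 1*(-2412) = (8 - 44)/(4 - 44) + 2412 = -36/(-40) + 2412 = -1/40*(-36) + 2412 = 9/10 + 2412 = 24129/10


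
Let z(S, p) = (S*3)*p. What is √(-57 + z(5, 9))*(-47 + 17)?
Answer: -30*√78 ≈ -264.95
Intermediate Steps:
z(S, p) = 3*S*p (z(S, p) = (3*S)*p = 3*S*p)
√(-57 + z(5, 9))*(-47 + 17) = √(-57 + 3*5*9)*(-47 + 17) = √(-57 + 135)*(-30) = √78*(-30) = -30*√78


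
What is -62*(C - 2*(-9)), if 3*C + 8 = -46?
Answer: 0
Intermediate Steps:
C = -18 (C = -8/3 + (1/3)*(-46) = -8/3 - 46/3 = -18)
-62*(C - 2*(-9)) = -62*(-18 - 2*(-9)) = -62*(-18 + 18) = -62*0 = 0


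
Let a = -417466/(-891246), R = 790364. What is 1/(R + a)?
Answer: 445623/352204585505 ≈ 1.2652e-6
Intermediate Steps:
a = 208733/445623 (a = -417466*(-1/891246) = 208733/445623 ≈ 0.46841)
1/(R + a) = 1/(790364 + 208733/445623) = 1/(352204585505/445623) = 445623/352204585505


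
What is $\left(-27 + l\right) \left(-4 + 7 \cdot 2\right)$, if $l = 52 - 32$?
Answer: $-70$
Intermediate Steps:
$l = 20$ ($l = 52 - 32 = 20$)
$\left(-27 + l\right) \left(-4 + 7 \cdot 2\right) = \left(-27 + 20\right) \left(-4 + 7 \cdot 2\right) = - 7 \left(-4 + 14\right) = \left(-7\right) 10 = -70$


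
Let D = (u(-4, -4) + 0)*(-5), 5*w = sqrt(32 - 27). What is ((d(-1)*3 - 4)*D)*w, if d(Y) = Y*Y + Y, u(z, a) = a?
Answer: -16*sqrt(5) ≈ -35.777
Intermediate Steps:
d(Y) = Y + Y**2 (d(Y) = Y**2 + Y = Y + Y**2)
w = sqrt(5)/5 (w = sqrt(32 - 27)/5 = sqrt(5)/5 ≈ 0.44721)
D = 20 (D = (-4 + 0)*(-5) = -4*(-5) = 20)
((d(-1)*3 - 4)*D)*w = ((-(1 - 1)*3 - 4)*20)*(sqrt(5)/5) = ((-1*0*3 - 4)*20)*(sqrt(5)/5) = ((0*3 - 4)*20)*(sqrt(5)/5) = ((0 - 4)*20)*(sqrt(5)/5) = (-4*20)*(sqrt(5)/5) = -16*sqrt(5)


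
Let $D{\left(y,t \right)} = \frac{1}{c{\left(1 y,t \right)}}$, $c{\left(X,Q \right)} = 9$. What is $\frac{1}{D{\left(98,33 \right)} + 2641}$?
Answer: $\frac{9}{23770} \approx 0.00037863$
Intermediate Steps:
$D{\left(y,t \right)} = \frac{1}{9}$
$\frac{1}{D{\left(98,33 \right)} + 2641} = \frac{1}{\frac{1}{9} + 2641} = \frac{1}{\frac{23770}{9}} = \frac{9}{23770}$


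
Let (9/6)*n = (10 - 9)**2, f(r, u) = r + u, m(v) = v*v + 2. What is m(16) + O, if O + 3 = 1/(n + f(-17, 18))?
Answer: 1278/5 ≈ 255.60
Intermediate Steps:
m(v) = 2 + v**2 (m(v) = v**2 + 2 = 2 + v**2)
n = 2/3 (n = 2*(10 - 9)**2/3 = (2/3)*1**2 = (2/3)*1 = 2/3 ≈ 0.66667)
O = -12/5 (O = -3 + 1/(2/3 + (-17 + 18)) = -3 + 1/(2/3 + 1) = -3 + 1/(5/3) = -3 + 3/5 = -12/5 ≈ -2.4000)
m(16) + O = (2 + 16**2) - 12/5 = (2 + 256) - 12/5 = 258 - 12/5 = 1278/5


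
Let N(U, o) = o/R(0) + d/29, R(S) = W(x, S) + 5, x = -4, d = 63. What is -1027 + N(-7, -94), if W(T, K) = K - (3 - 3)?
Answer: -151326/145 ≈ -1043.6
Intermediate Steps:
W(T, K) = K (W(T, K) = K - 1*0 = K + 0 = K)
R(S) = 5 + S (R(S) = S + 5 = 5 + S)
N(U, o) = 63/29 + o/5 (N(U, o) = o/(5 + 0) + 63/29 = o/5 + 63*(1/29) = o*(⅕) + 63/29 = o/5 + 63/29 = 63/29 + o/5)
-1027 + N(-7, -94) = -1027 + (63/29 + (⅕)*(-94)) = -1027 + (63/29 - 94/5) = -1027 - 2411/145 = -151326/145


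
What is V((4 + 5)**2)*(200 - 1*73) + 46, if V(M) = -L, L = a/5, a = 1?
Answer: 103/5 ≈ 20.600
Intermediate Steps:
L = 1/5 ≈ 0.20000
V(M) = -1/5 (V(M) = -1*1/5 = -1/5)
V((4 + 5)**2)*(200 - 1*73) + 46 = -(200 - 1*73)/5 + 46 = -(200 - 73)/5 + 46 = -1/5*127 + 46 = -127/5 + 46 = 103/5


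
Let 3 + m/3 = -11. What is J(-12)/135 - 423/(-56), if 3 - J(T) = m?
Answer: 1325/168 ≈ 7.8869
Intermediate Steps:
m = -42 (m = -9 + 3*(-11) = -9 - 33 = -42)
J(T) = 45 (J(T) = 3 - 1*(-42) = 3 + 42 = 45)
J(-12)/135 - 423/(-56) = 45/135 - 423/(-56) = 45*(1/135) - 423*(-1/56) = ⅓ + 423/56 = 1325/168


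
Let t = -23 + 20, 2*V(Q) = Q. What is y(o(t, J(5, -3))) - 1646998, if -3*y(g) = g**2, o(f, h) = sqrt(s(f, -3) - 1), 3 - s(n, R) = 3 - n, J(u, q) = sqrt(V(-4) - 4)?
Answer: -4940990/3 ≈ -1.6470e+6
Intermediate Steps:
V(Q) = Q/2
t = -3
J(u, q) = I*sqrt(6) (J(u, q) = sqrt((1/2)*(-4) - 4) = sqrt(-2 - 4) = sqrt(-6) = I*sqrt(6))
s(n, R) = n (s(n, R) = 3 - (3 - n) = 3 + (-3 + n) = n)
o(f, h) = sqrt(-1 + f) (o(f, h) = sqrt(f - 1) = sqrt(-1 + f))
y(g) = -g**2/3
y(o(t, J(5, -3))) - 1646998 = -(sqrt(-1 - 3))**2/3 - 1646998 = -(sqrt(-4))**2/3 - 1646998 = -(2*I)**2/3 - 1646998 = -1/3*(-4) - 1646998 = 4/3 - 1646998 = -4940990/3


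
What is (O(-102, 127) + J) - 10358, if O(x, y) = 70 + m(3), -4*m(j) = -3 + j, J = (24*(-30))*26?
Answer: -29008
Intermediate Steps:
J = -18720 (J = -720*26 = -18720)
m(j) = ¾ - j/4 (m(j) = -(-3 + j)/4 = ¾ - j/4)
O(x, y) = 70 (O(x, y) = 70 + (¾ - ¼*3) = 70 + (¾ - ¾) = 70 + 0 = 70)
(O(-102, 127) + J) - 10358 = (70 - 18720) - 10358 = -18650 - 10358 = -29008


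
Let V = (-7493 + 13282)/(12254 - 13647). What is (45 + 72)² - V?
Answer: 2724938/199 ≈ 13693.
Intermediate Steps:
V = -827/199 (V = 5789/(-1393) = 5789*(-1/1393) = -827/199 ≈ -4.1558)
(45 + 72)² - V = (45 + 72)² - 1*(-827/199) = 117² + 827/199 = 13689 + 827/199 = 2724938/199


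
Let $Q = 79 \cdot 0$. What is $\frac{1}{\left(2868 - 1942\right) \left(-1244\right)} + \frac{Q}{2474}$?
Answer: $- \frac{1}{1151944} \approx -8.681 \cdot 10^{-7}$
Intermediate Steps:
$Q = 0$
$\frac{1}{\left(2868 - 1942\right) \left(-1244\right)} + \frac{Q}{2474} = \frac{1}{\left(2868 - 1942\right) \left(-1244\right)} + \frac{0}{2474} = \frac{1}{926} \left(- \frac{1}{1244}\right) + 0 \cdot \frac{1}{2474} = \frac{1}{926} \left(- \frac{1}{1244}\right) + 0 = - \frac{1}{1151944} + 0 = - \frac{1}{1151944}$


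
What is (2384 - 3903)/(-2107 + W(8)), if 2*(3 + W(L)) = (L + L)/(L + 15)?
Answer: 34937/48522 ≈ 0.72002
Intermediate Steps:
W(L) = -3 + L/(15 + L) (W(L) = -3 + ((L + L)/(L + 15))/2 = -3 + ((2*L)/(15 + L))/2 = -3 + (2*L/(15 + L))/2 = -3 + L/(15 + L))
(2384 - 3903)/(-2107 + W(8)) = (2384 - 3903)/(-2107 + (-45 - 2*8)/(15 + 8)) = -1519/(-2107 + (-45 - 16)/23) = -1519/(-2107 + (1/23)*(-61)) = -1519/(-2107 - 61/23) = -1519/(-48522/23) = -1519*(-23/48522) = 34937/48522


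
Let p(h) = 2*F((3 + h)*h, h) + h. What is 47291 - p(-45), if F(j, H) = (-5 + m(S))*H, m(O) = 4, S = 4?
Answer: 47246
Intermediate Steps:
F(j, H) = -H (F(j, H) = (-5 + 4)*H = -H)
p(h) = -h (p(h) = 2*(-h) + h = -2*h + h = -h)
47291 - p(-45) = 47291 - (-1)*(-45) = 47291 - 1*45 = 47291 - 45 = 47246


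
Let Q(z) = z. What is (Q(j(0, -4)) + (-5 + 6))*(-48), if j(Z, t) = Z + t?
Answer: 144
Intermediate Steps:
(Q(j(0, -4)) + (-5 + 6))*(-48) = ((0 - 4) + (-5 + 6))*(-48) = (-4 + 1)*(-48) = -3*(-48) = 144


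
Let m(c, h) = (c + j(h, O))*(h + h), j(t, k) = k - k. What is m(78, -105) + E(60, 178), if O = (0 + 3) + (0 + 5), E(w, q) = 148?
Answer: -16232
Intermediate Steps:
O = 8 (O = 3 + 5 = 8)
j(t, k) = 0
m(c, h) = 2*c*h (m(c, h) = (c + 0)*(h + h) = c*(2*h) = 2*c*h)
m(78, -105) + E(60, 178) = 2*78*(-105) + 148 = -16380 + 148 = -16232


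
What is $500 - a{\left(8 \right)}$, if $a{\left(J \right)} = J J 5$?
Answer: $180$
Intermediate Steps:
$a{\left(J \right)} = 5 J^{2}$ ($a{\left(J \right)} = J^{2} \cdot 5 = 5 J^{2}$)
$500 - a{\left(8 \right)} = 500 - 5 \cdot 8^{2} = 500 - 5 \cdot 64 = 500 - 320 = 180$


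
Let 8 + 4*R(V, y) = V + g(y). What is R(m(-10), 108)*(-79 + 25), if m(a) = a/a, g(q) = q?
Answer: -2727/2 ≈ -1363.5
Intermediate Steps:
m(a) = 1
R(V, y) = -2 + V/4 + y/4 (R(V, y) = -2 + (V + y)/4 = -2 + (V/4 + y/4) = -2 + V/4 + y/4)
R(m(-10), 108)*(-79 + 25) = (-2 + (1/4)*1 + (1/4)*108)*(-79 + 25) = (-2 + 1/4 + 27)*(-54) = (101/4)*(-54) = -2727/2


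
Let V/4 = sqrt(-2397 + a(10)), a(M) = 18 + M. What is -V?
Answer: -4*I*sqrt(2369) ≈ -194.69*I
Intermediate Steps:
V = 4*I*sqrt(2369) (V = 4*sqrt(-2397 + (18 + 10)) = 4*sqrt(-2397 + 28) = 4*sqrt(-2369) = 4*(I*sqrt(2369)) = 4*I*sqrt(2369) ≈ 194.69*I)
-V = -4*I*sqrt(2369)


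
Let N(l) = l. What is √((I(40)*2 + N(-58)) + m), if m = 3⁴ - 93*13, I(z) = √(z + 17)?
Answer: √(-1186 + 2*√57) ≈ 34.218*I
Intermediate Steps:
I(z) = √(17 + z)
m = -1128 (m = 81 - 1209 = -1128)
√((I(40)*2 + N(-58)) + m) = √((√(17 + 40)*2 - 58) - 1128) = √((√57*2 - 58) - 1128) = √((2*√57 - 58) - 1128) = √((-58 + 2*√57) - 1128) = √(-1186 + 2*√57)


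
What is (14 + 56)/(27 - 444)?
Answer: -70/417 ≈ -0.16787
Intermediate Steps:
(14 + 56)/(27 - 444) = 70/(-417) = 70*(-1/417) = -70/417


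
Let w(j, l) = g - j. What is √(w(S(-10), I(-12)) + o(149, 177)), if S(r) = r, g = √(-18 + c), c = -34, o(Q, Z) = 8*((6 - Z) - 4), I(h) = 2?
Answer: √(-1390 + 2*I*√13) ≈ 0.09671 + 37.283*I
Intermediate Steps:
o(Q, Z) = 16 - 8*Z (o(Q, Z) = 8*(2 - Z) = 16 - 8*Z)
g = 2*I*√13 (g = √(-18 - 34) = √(-52) = 2*I*√13 ≈ 7.2111*I)
w(j, l) = -j + 2*I*√13 (w(j, l) = 2*I*√13 - j = -j + 2*I*√13)
√(w(S(-10), I(-12)) + o(149, 177)) = √((-1*(-10) + 2*I*√13) + (16 - 8*177)) = √((10 + 2*I*√13) + (16 - 1416)) = √((10 + 2*I*√13) - 1400) = √(-1390 + 2*I*√13)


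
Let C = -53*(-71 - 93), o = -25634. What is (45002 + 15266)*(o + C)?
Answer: -1021060456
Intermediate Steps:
C = 8692 (C = -53*(-164) = 8692)
(45002 + 15266)*(o + C) = (45002 + 15266)*(-25634 + 8692) = 60268*(-16942) = -1021060456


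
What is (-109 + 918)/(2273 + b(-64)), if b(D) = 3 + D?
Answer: 809/2212 ≈ 0.36573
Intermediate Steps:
(-109 + 918)/(2273 + b(-64)) = (-109 + 918)/(2273 + (3 - 64)) = 809/(2273 - 61) = 809/2212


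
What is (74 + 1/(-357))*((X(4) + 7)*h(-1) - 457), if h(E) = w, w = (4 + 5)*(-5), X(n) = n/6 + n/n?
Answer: -3196457/51 ≈ -62676.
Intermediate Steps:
X(n) = 1 + n/6 (X(n) = n*(⅙) + 1 = n/6 + 1 = 1 + n/6)
w = -45 (w = 9*(-5) = -45)
h(E) = -45
(74 + 1/(-357))*((X(4) + 7)*h(-1) - 457) = (74 + 1/(-357))*(((1 + (⅙)*4) + 7)*(-45) - 457) = (74 - 1/357)*(((1 + ⅔) + 7)*(-45) - 457) = 26417*((5/3 + 7)*(-45) - 457)/357 = 26417*((26/3)*(-45) - 457)/357 = 26417*(-390 - 457)/357 = (26417/357)*(-847) = -3196457/51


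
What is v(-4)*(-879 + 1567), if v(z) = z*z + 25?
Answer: 28208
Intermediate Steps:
v(z) = 25 + z**2 (v(z) = z**2 + 25 = 25 + z**2)
v(-4)*(-879 + 1567) = (25 + (-4)**2)*(-879 + 1567) = (25 + 16)*688 = 41*688 = 28208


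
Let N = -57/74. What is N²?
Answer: 3249/5476 ≈ 0.59332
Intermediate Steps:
N = -57/74 (N = -57*1/74 = -57/74 ≈ -0.77027)
N² = (-57/74)² = 3249/5476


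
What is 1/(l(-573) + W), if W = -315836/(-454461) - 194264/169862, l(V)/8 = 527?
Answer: 5513975313/23244445856960 ≈ 0.00023722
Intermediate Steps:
l(V) = 4216 (l(V) = 8*527 = 4216)
W = -2474062648/5513975313 (W = -315836*(-1/454461) - 194264*1/169862 = 315836/454461 - 13876/12133 = -2474062648/5513975313 ≈ -0.44869)
1/(l(-573) + W) = 1/(4216 - 2474062648/5513975313) = 1/(23244445856960/5513975313) = 5513975313/23244445856960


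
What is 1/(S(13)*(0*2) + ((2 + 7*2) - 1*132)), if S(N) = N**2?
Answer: -1/116 ≈ -0.0086207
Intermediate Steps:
1/(S(13)*(0*2) + ((2 + 7*2) - 1*132)) = 1/(13**2*(0*2) + ((2 + 7*2) - 1*132)) = 1/(169*0 + ((2 + 14) - 132)) = 1/(0 + (16 - 132)) = 1/(0 - 116) = 1/(-116) = -1/116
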